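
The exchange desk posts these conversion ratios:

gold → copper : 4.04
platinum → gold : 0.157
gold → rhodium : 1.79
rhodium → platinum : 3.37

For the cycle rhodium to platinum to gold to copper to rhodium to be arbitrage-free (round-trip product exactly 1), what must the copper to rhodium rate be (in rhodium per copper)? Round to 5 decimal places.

Known legs of the cycle: 3.37 × 0.157 × 4.04 = 2.1375236
For no arbitrage the full-cycle product must be 1, so the missing rate is 1 / 2.1375236 ≈ 0.4678311.

0.46783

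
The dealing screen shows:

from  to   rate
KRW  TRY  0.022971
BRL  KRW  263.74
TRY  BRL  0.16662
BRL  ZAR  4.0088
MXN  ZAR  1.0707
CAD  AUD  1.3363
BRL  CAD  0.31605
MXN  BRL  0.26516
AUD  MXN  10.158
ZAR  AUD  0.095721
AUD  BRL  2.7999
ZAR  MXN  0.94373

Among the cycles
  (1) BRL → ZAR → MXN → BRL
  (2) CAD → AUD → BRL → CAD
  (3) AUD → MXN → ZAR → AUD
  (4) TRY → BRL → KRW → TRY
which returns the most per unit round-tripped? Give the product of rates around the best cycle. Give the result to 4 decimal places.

1.1825

(1) 4.0088 × 0.94373 × 0.26516 = 1.00316
(2) 1.3363 × 2.7999 × 0.31605 = 1.18250
(3) 10.158 × 1.0707 × 0.095721 = 1.04108
(4) 0.16662 × 263.74 × 0.022971 = 1.00945
Highest is cycle (2) at 1.1825 (>1, arbitrage).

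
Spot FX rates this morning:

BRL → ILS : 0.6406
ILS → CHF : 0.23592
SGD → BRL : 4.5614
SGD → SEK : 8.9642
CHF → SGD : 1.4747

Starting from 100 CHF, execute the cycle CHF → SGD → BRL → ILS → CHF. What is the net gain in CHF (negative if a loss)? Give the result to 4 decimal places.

100 CHF × 1.4747 = 147.47 SGD
147.47 SGD × 4.5614 = 672.669658 BRL
672.669658 BRL × 0.6406 = 430.9121829148 ILS
430.9121829148 ILS × 0.23592 = 101.660802193259616 CHF
Net change: 101.660802193259616 − 100 = 1.660802193259616 CHF

1.6608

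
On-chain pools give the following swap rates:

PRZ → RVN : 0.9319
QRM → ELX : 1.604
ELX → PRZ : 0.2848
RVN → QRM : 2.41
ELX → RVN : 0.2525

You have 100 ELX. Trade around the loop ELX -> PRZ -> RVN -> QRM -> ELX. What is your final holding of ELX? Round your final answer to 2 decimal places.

100 ELX × 0.2848 = 28.48 PRZ
28.48 PRZ × 0.9319 = 26.540512 RVN
26.540512 RVN × 2.41 = 63.96263392 QRM
63.96263392 QRM × 1.604 = 102.59606480768 ELX

102.60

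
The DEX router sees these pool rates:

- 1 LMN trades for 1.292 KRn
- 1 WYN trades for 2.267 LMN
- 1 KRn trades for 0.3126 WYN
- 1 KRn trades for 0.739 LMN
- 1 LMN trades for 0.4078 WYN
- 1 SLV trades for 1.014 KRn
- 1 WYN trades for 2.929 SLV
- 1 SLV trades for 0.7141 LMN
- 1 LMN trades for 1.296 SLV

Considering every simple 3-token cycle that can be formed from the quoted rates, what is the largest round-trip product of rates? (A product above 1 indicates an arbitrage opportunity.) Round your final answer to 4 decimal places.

0.9712

SLV→KRn→LMN→SLV: 1.014 × 0.739 × 1.296 = 0.97115
SLV→KRn→WYN→SLV: 1.014 × 0.3126 × 2.929 = 0.92842
LMN→KRn→WYN→LMN: 1.292 × 0.3126 × 2.267 = 0.91559
SLV→LMN→WYN→SLV: 0.7141 × 0.4078 × 2.929 = 0.85295
Maximum is SLV→KRn→LMN→SLV at 0.9712; no arbitrage — every cycle loses value.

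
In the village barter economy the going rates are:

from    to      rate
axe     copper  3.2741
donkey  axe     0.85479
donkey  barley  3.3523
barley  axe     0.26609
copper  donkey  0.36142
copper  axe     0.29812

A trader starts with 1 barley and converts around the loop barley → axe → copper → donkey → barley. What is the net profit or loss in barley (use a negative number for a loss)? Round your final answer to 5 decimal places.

0.05554

1 barley × 0.26609 = 0.26609 axe
0.26609 axe × 3.2741 = 0.871205269 copper
0.871205269 copper × 0.36142 = 0.31487100832198 donkey
0.31487100832198 donkey × 3.3523 = 1.055542081197773554 barley
Net change: 1.055542081197773554 − 1 = 0.055542081197773554 barley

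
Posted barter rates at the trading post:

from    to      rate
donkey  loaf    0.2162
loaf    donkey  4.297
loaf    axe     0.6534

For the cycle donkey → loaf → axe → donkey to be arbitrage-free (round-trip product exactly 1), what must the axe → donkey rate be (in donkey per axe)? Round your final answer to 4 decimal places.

7.0789

Known legs of the cycle: 0.2162 × 0.6534 = 0.14126508
For no arbitrage the full-cycle product must be 1, so the missing rate is 1 / 0.14126508 ≈ 7.078890.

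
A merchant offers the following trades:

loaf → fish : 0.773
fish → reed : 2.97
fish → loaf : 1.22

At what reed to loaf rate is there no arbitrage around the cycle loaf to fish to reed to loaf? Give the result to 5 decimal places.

Known legs of the cycle: 0.773 × 2.97 = 2.29581
For no arbitrage the full-cycle product must be 1, so the missing rate is 1 / 2.29581 ≈ 0.4355761.

0.43558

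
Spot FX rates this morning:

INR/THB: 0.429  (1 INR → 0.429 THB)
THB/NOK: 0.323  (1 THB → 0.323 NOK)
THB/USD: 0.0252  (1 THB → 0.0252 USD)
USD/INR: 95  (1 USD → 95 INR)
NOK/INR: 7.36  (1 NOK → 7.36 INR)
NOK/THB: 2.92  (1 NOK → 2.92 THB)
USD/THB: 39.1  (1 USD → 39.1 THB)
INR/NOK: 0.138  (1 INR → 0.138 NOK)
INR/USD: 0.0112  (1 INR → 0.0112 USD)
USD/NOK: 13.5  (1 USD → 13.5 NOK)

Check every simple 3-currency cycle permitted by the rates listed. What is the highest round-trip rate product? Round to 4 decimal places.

INR→USD→NOK→INR: 0.0112 × 13.5 × 7.36 = 1.11283
INR→THB→USD→INR: 0.429 × 0.0252 × 95 = 1.02703
INR→THB→NOK→INR: 0.429 × 0.323 × 7.36 = 1.01985
USD→NOK→THB→USD: 13.5 × 2.92 × 0.0252 = 0.99338
Maximum is INR→USD→NOK→INR at 1.1128; arbitrage exists.

1.1128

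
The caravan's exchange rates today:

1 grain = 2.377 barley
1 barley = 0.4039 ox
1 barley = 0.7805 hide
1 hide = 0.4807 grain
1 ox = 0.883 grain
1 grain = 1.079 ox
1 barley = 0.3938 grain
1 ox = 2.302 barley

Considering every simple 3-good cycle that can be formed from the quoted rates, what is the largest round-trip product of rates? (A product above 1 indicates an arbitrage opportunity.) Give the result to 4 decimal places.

grain→ox→barley→grain: 1.079 × 2.302 × 0.3938 = 0.97814
grain→barley→hide→grain: 2.377 × 0.7805 × 0.4807 = 0.89182
grain→barley→ox→grain: 2.377 × 0.4039 × 0.883 = 0.84774
Maximum is grain→ox→barley→grain at 0.9781; no arbitrage — every cycle loses value.

0.9781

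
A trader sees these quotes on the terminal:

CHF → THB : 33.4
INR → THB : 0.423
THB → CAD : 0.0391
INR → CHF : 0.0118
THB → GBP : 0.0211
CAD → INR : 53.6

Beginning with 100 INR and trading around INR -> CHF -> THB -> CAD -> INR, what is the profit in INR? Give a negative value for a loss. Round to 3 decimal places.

100 INR × 0.0118 = 1.18 CHF
1.18 CHF × 33.4 = 39.412 THB
39.412 THB × 0.0391 = 1.5410092 CAD
1.5410092 CAD × 53.6 = 82.59809312 INR
Net change: 82.59809312 − 100 = -17.40190688 INR

-17.402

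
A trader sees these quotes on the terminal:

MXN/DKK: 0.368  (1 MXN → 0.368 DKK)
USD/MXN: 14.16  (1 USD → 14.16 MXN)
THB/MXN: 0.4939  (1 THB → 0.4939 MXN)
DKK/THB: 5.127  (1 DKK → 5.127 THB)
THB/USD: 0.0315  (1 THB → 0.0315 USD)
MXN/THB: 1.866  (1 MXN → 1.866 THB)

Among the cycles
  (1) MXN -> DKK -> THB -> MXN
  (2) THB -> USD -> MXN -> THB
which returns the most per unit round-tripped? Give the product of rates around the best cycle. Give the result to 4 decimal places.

(1) 0.368 × 5.127 × 0.4939 = 0.93186
(2) 0.0315 × 14.16 × 1.866 = 0.83231
Highest is cycle (1) at 0.9319 (≤1, no arbitrage).

0.9319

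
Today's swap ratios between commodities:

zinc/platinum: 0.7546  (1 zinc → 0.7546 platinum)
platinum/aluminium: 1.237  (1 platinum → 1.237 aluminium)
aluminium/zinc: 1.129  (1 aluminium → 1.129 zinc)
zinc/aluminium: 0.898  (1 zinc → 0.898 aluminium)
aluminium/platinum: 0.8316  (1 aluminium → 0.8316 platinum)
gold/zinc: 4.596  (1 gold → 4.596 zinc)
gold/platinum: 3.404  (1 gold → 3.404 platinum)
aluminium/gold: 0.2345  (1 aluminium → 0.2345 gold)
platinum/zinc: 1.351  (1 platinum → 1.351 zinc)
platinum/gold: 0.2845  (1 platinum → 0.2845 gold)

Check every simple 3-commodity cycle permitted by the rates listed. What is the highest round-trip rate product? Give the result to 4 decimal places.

zinc→platinum→aluminium→zinc: 0.7546 × 1.237 × 1.129 = 1.05385
zinc→aluminium→platinum→zinc: 0.898 × 0.8316 × 1.351 = 1.00890
gold→platinum→aluminium→gold: 3.404 × 1.237 × 0.2345 = 0.98742
gold→zinc→platinum→gold: 4.596 × 0.7546 × 0.2845 = 0.98669
gold→zinc→aluminium→gold: 4.596 × 0.898 × 0.2345 = 0.96783
Maximum is zinc→platinum→aluminium→zinc at 1.0539; arbitrage exists.

1.0539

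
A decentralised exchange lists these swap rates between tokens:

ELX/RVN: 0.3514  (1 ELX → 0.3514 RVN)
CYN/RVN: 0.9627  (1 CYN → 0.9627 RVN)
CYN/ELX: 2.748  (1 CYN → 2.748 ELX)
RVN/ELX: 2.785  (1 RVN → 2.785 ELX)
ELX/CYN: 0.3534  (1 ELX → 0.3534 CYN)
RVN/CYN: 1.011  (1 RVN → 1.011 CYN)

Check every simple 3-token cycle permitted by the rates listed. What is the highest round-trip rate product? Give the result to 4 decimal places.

0.9763

ELX→RVN→CYN→ELX: 0.3514 × 1.011 × 2.748 = 0.97627
ELX→CYN→RVN→ELX: 0.3534 × 0.9627 × 2.785 = 0.94751
Maximum is ELX→RVN→CYN→ELX at 0.9763; no arbitrage — every cycle loses value.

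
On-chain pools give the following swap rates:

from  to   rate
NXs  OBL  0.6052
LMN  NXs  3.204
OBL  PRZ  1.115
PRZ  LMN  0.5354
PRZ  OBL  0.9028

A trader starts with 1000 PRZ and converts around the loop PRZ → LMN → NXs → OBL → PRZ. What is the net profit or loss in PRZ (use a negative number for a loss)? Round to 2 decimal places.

157.56

1000 PRZ × 0.5354 = 535.4 LMN
535.4 LMN × 3.204 = 1715.4216 NXs
1715.4216 NXs × 0.6052 = 1038.17315232 OBL
1038.17315232 OBL × 1.115 = 1157.5630648368 PRZ
Net change: 1157.5630648368 − 1000 = 157.5630648368 PRZ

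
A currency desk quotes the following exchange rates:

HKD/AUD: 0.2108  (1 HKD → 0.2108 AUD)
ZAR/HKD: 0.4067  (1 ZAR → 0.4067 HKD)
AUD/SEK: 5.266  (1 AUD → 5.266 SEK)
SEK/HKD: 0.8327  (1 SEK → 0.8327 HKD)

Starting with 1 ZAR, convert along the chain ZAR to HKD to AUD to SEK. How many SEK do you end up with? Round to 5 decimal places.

1 ZAR × 0.4067 = 0.4067 HKD
0.4067 HKD × 0.2108 = 0.08573236 AUD
0.08573236 AUD × 5.266 = 0.45146660776 SEK

0.45147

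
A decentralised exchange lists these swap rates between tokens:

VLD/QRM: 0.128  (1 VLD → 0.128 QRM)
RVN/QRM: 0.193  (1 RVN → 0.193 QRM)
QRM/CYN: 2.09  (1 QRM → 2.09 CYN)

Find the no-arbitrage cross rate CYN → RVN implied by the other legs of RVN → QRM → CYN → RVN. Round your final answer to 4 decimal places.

Known legs of the cycle: 0.193 × 2.09 = 0.40337
For no arbitrage the full-cycle product must be 1, so the missing rate is 1 / 0.40337 ≈ 2.479113.

2.4791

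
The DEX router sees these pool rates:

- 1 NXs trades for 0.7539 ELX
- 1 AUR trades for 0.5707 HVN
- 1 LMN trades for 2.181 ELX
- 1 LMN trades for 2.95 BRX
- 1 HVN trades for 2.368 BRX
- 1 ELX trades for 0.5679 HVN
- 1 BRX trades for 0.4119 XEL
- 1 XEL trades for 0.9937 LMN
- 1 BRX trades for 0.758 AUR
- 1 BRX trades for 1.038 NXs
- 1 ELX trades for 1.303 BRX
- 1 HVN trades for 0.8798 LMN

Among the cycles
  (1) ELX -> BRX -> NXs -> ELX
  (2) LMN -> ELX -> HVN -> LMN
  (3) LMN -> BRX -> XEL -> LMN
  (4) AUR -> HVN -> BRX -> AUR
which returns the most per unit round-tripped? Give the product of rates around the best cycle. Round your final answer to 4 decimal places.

1.2074

(1) 1.303 × 1.038 × 0.7539 = 1.01966
(2) 2.181 × 0.5679 × 0.8798 = 1.08971
(3) 2.95 × 0.4119 × 0.9937 = 1.20745
(4) 0.5707 × 2.368 × 0.758 = 1.02437
Highest is cycle (3) at 1.2074 (>1, arbitrage).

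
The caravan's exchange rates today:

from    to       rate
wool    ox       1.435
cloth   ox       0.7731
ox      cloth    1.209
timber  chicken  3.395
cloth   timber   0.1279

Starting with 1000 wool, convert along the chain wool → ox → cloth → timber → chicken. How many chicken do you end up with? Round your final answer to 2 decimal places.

1000 wool × 1.435 = 1435 ox
1435 ox × 1.209 = 1734.915 cloth
1734.915 cloth × 0.1279 = 221.8956285 timber
221.8956285 timber × 3.395 = 753.3356587575 chicken

753.34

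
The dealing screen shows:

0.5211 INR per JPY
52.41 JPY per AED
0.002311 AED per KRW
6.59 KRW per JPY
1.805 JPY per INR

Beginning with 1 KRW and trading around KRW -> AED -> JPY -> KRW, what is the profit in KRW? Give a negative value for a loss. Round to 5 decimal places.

1 KRW × 0.002311 = 0.002311 AED
0.002311 AED × 52.41 = 0.12111951 JPY
0.12111951 JPY × 6.59 = 0.7981775709 KRW
Net change: 0.7981775709 − 1 = -0.2018224291 KRW

-0.20182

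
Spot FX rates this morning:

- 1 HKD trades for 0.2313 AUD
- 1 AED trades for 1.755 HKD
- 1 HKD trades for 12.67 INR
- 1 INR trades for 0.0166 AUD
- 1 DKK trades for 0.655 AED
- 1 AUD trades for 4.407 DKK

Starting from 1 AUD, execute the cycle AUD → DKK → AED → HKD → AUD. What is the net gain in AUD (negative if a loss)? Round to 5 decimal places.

0.17176

1 AUD × 4.407 = 4.407 DKK
4.407 DKK × 0.655 = 2.886585 AED
2.886585 AED × 1.755 = 5.065956675 HKD
5.065956675 HKD × 0.2313 = 1.1717557789275 AUD
Net change: 1.1717557789275 − 1 = 0.1717557789275 AUD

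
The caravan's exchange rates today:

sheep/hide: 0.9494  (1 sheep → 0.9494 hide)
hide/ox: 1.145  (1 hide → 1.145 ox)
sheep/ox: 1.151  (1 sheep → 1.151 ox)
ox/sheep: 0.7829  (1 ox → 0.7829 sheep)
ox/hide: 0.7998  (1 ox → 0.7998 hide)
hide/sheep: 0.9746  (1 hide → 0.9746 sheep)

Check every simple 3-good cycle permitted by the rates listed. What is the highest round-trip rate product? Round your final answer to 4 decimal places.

sheep→ox→hide→sheep: 1.151 × 0.7998 × 0.9746 = 0.89719
sheep→hide→ox→sheep: 0.9494 × 1.145 × 0.7829 = 0.85106
Maximum is sheep→ox→hide→sheep at 0.8972; no arbitrage — every cycle loses value.

0.8972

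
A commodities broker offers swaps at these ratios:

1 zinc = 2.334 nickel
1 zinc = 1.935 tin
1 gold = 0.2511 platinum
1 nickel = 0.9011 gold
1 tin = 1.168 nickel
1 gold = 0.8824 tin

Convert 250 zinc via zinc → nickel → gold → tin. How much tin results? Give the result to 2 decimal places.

463.96

250 zinc × 2.334 = 583.5 nickel
583.5 nickel × 0.9011 = 525.79185 gold
525.79185 gold × 0.8824 = 463.95872844 tin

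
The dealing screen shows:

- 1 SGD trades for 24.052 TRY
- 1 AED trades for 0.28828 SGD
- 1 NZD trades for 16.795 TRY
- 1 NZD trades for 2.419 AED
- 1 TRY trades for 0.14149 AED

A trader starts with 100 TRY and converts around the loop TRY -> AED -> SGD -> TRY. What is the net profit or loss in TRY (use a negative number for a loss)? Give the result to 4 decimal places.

-1.8949

100 TRY × 0.14149 = 14.149 AED
14.149 AED × 0.28828 = 4.07887372 SGD
4.07887372 SGD × 24.052 = 98.10507071344 TRY
Net change: 98.10507071344 − 100 = -1.89492928656 TRY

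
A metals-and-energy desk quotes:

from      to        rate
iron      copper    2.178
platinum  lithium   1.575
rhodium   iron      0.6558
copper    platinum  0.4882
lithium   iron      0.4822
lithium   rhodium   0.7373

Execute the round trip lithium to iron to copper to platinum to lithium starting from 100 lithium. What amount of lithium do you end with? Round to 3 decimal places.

100 lithium × 0.4822 = 48.22 iron
48.22 iron × 2.178 = 105.02316 copper
105.02316 copper × 0.4882 = 51.272306712 platinum
51.272306712 platinum × 1.575 = 80.7538830714 lithium

80.754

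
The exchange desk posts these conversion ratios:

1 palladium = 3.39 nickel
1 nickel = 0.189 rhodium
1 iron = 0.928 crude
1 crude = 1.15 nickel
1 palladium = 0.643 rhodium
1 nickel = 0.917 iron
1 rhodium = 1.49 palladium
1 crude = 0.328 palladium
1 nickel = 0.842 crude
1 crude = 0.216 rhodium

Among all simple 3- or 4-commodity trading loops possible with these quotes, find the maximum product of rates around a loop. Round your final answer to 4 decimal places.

0.9786

crude→nickel→iron→crude: 1.15 × 0.917 × 0.928 = 0.97862
palladium→nickel→rhodium→palladium: 3.39 × 0.189 × 1.49 = 0.95466
palladium→nickel→iron→crude→palladium: 3.39 × 0.917 × 0.928 × 0.328 = 0.94622
palladium→nickel→crude→palladium: 3.39 × 0.842 × 0.328 = 0.93624
palladium→nickel→crude→rhodium→palladium: 3.39 × 0.842 × 0.216 × 1.49 = 0.91865
Maximum is crude→nickel→iron→crude at 0.9786; no arbitrage — every cycle loses value.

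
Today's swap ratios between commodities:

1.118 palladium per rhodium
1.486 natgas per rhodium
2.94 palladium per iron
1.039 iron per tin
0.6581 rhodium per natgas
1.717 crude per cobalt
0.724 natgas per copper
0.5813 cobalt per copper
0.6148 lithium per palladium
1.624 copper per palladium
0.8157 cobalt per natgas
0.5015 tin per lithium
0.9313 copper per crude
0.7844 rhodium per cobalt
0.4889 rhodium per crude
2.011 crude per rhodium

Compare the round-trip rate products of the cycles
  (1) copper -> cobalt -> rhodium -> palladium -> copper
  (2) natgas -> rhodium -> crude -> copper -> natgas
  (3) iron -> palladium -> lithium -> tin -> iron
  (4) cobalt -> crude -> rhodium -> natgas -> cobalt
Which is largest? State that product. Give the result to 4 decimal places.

(1) 0.5813 × 0.7844 × 1.118 × 1.624 = 0.82788
(2) 0.6581 × 2.011 × 0.9313 × 0.724 = 0.89234
(3) 2.94 × 0.6148 × 0.5015 × 1.039 = 0.94182
(4) 1.717 × 0.4889 × 1.486 × 0.8157 = 1.01751
Highest is cycle (4) at 1.0175 (>1, arbitrage).

1.0175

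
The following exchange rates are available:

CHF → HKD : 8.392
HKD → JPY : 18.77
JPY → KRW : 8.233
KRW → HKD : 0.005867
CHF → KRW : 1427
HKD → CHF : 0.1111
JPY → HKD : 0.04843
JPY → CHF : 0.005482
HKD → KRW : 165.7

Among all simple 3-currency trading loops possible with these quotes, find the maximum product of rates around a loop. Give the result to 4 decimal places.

0.9302

KRW→HKD→CHF→KRW: 0.005867 × 0.1111 × 1427 = 0.93015
JPY→KRW→HKD→JPY: 8.233 × 0.005867 × 18.77 = 0.90665
JPY→CHF→HKD→JPY: 0.005482 × 8.392 × 18.77 = 0.86351
Maximum is KRW→HKD→CHF→KRW at 0.9302; no arbitrage — every cycle loses value.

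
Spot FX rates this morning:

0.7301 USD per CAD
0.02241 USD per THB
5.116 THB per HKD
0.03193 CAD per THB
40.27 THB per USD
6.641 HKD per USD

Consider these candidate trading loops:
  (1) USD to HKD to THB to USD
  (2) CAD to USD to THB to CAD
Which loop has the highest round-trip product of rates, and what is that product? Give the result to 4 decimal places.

0.9388

(1) 6.641 × 5.116 × 0.02241 = 0.76139
(2) 0.7301 × 40.27 × 0.03193 = 0.93878
Highest is cycle (2) at 0.9388 (≤1, no arbitrage).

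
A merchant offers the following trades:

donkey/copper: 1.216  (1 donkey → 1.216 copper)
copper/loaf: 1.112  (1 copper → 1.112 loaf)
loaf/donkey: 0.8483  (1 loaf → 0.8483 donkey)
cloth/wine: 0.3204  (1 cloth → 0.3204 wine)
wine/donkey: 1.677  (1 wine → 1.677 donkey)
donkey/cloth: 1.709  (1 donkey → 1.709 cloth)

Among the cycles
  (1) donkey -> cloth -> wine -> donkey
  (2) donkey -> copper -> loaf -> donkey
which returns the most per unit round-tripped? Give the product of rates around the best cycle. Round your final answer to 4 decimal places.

(1) 1.709 × 0.3204 × 1.677 = 0.91826
(2) 1.216 × 1.112 × 0.8483 = 1.14706
Highest is cycle (2) at 1.1471 (>1, arbitrage).

1.1471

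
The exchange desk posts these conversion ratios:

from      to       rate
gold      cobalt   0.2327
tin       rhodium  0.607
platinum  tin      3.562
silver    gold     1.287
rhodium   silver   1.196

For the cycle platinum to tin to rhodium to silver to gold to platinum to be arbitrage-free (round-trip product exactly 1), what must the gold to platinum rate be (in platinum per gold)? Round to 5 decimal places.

0.30047

Known legs of the cycle: 3.562 × 0.607 × 1.196 × 1.287 = 3.328069083768
For no arbitrage the full-cycle product must be 1, so the missing rate is 1 / 3.328069083768 ≈ 0.3004745.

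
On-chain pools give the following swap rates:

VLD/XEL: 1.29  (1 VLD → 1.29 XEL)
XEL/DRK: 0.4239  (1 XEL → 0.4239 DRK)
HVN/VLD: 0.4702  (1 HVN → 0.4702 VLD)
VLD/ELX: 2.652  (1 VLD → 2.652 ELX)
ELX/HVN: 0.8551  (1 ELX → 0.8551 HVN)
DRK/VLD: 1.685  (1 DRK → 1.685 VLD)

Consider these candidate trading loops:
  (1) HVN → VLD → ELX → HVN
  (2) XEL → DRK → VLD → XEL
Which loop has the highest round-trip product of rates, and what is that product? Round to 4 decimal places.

1.0663

(1) 0.4702 × 2.652 × 0.8551 = 1.06628
(2) 0.4239 × 1.685 × 1.29 = 0.92141
Highest is cycle (1) at 1.0663 (>1, arbitrage).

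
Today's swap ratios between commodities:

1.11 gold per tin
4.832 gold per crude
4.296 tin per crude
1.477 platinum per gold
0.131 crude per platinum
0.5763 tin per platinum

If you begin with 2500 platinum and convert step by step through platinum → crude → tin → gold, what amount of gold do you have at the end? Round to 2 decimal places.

1561.70

2500 platinum × 0.131 = 327.5 crude
327.5 crude × 4.296 = 1406.94 tin
1406.94 tin × 1.11 = 1561.7034 gold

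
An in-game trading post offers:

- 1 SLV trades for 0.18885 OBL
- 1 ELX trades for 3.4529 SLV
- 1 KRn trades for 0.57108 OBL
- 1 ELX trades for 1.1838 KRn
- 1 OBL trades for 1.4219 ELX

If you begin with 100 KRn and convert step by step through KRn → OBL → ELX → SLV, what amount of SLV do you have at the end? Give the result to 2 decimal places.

100 KRn × 0.57108 = 57.108 OBL
57.108 OBL × 1.4219 = 81.2018652 ELX
81.2018652 ELX × 3.4529 = 280.38192034908 SLV

280.38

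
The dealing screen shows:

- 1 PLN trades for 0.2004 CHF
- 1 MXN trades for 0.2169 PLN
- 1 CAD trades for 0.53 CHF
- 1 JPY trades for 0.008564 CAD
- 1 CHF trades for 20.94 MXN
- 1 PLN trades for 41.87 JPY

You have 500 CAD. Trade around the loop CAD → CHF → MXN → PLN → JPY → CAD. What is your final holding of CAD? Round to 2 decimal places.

500 CAD × 0.53 = 265 CHF
265 CHF × 20.94 = 5549.1 MXN
5549.1 MXN × 0.2169 = 1203.59979 PLN
1203.59979 PLN × 41.87 = 50394.7232073 JPY
50394.7232073 JPY × 0.008564 = 431.5804095473172 CAD

431.58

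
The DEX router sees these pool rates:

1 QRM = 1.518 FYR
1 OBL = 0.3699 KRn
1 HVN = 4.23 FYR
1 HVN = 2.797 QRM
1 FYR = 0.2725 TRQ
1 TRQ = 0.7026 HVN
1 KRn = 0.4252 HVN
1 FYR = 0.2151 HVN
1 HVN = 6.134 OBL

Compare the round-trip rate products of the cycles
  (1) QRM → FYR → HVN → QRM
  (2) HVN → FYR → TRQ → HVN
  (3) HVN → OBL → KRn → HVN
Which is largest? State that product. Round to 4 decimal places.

0.9648

(1) 1.518 × 0.2151 × 2.797 = 0.91328
(2) 4.23 × 0.2725 × 0.7026 = 0.80987
(3) 6.134 × 0.3699 × 0.4252 = 0.96476
Highest is cycle (3) at 0.9648 (≤1, no arbitrage).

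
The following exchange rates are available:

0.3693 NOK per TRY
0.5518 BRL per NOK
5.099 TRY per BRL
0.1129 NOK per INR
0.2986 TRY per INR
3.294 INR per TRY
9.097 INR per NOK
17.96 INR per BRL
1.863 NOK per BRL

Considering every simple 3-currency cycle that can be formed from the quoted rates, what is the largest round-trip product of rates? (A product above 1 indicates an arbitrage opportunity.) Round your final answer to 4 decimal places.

BRL→INR→NOK→BRL: 17.96 × 0.1129 × 0.5518 = 1.11888
BRL→TRY→NOK→BRL: 5.099 × 0.3693 × 0.5518 = 1.03907
INR→TRY→NOK→INR: 0.2986 × 0.3693 × 9.097 = 1.00315
Maximum is BRL→INR→NOK→BRL at 1.1189; arbitrage exists.

1.1189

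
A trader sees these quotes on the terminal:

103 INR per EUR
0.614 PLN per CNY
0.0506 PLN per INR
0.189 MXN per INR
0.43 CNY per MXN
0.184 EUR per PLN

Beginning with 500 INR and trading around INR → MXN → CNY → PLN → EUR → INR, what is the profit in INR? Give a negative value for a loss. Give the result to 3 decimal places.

500 INR × 0.189 = 94.5 MXN
94.5 MXN × 0.43 = 40.635 CNY
40.635 CNY × 0.614 = 24.94989 PLN
24.94989 PLN × 0.184 = 4.59077976 EUR
4.59077976 EUR × 103 = 472.85031528 INR
Net change: 472.85031528 − 500 = -27.14968472 INR

-27.150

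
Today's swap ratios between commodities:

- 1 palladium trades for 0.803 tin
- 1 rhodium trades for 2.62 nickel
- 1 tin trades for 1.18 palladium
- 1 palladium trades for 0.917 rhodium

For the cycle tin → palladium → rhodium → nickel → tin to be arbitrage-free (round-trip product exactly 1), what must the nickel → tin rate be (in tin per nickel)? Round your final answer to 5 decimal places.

0.35273

Known legs of the cycle: 1.18 × 0.917 × 2.62 = 2.8349972
For no arbitrage the full-cycle product must be 1, so the missing rate is 1 / 2.8349972 ≈ 0.3527340.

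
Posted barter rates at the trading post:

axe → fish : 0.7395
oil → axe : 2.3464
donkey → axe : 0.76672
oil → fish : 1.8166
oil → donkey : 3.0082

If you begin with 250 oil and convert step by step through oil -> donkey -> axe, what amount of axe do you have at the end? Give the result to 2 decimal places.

250 oil × 3.0082 = 752.05 donkey
752.05 donkey × 0.76672 = 576.611776 axe

576.61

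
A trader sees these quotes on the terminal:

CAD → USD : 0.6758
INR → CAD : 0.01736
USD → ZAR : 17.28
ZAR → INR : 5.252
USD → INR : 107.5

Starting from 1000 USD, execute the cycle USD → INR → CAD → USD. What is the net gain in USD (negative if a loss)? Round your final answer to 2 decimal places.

1000 USD × 107.5 = 107500 INR
107500 INR × 0.01736 = 1866.2 CAD
1866.2 CAD × 0.6758 = 1261.17796 USD
Net change: 1261.17796 − 1000 = 261.17796 USD

261.18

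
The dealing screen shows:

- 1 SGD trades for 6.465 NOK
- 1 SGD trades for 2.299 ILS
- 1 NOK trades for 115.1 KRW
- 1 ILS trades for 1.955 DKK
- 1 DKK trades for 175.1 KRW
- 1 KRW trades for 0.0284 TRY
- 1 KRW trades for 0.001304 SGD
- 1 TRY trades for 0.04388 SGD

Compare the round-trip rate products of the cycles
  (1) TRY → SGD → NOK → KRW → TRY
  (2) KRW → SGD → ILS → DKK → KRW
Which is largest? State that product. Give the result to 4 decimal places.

(1) 0.04388 × 6.465 × 115.1 × 0.0284 = 0.92732
(2) 0.001304 × 2.299 × 1.955 × 175.1 = 1.02624
Highest is cycle (2) at 1.0262 (>1, arbitrage).

1.0262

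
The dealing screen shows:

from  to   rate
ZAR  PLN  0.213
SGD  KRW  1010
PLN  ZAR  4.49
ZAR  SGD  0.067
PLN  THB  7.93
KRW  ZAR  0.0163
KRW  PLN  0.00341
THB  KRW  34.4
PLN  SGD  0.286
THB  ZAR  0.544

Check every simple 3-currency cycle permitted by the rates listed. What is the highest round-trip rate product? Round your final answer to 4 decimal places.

1.1030

KRW→ZAR→SGD→KRW: 0.0163 × 0.067 × 1010 = 1.10302
KRW→PLN→SGD→KRW: 0.00341 × 0.286 × 1010 = 0.98501
KRW→PLN→THB→KRW: 0.00341 × 7.93 × 34.4 = 0.93022
THB→ZAR→PLN→THB: 0.544 × 0.213 × 7.93 = 0.91886
Maximum is KRW→ZAR→SGD→KRW at 1.1030; arbitrage exists.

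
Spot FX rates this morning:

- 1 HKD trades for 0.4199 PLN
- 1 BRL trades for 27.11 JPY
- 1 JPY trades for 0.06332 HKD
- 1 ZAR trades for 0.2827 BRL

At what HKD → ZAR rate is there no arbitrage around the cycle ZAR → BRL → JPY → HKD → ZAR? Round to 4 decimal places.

Known legs of the cycle: 0.2827 × 27.11 × 0.06332 = 0.48528429004
For no arbitrage the full-cycle product must be 1, so the missing rate is 1 / 0.48528429004 ≈ 2.060648.

2.0606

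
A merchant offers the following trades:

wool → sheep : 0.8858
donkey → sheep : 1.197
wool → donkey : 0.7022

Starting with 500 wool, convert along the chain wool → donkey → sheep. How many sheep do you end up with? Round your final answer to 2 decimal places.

420.27

500 wool × 0.7022 = 351.1 donkey
351.1 donkey × 1.197 = 420.2667 sheep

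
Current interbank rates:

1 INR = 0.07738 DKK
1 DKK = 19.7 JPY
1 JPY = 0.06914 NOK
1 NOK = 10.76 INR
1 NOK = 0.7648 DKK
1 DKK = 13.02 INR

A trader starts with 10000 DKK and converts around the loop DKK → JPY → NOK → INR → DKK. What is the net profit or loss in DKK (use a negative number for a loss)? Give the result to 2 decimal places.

10000 DKK × 19.7 = 197000 JPY
197000 JPY × 0.06914 = 13620.58 NOK
13620.58 NOK × 10.76 = 146557.4408 INR
146557.4408 INR × 0.07738 = 11340.614769104 DKK
Net change: 11340.614769104 − 10000 = 1340.614769104 DKK

1340.61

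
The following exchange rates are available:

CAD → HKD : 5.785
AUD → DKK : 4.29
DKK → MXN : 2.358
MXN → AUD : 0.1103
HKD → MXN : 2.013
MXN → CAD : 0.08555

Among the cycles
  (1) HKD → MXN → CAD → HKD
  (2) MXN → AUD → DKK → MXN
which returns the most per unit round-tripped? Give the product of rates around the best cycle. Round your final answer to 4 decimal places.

(1) 2.013 × 0.08555 × 5.785 = 0.99625
(2) 0.1103 × 4.29 × 2.358 = 1.11577
Highest is cycle (2) at 1.1158 (>1, arbitrage).

1.1158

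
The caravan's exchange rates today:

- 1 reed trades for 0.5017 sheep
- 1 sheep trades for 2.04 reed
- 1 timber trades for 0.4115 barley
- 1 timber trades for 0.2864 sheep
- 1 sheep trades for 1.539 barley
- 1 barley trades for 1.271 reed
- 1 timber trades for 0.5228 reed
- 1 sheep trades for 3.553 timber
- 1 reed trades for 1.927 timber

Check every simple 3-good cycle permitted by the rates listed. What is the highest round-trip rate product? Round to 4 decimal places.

timber→sheep→reed→timber: 0.2864 × 2.04 × 1.927 = 1.12586
timber→barley→reed→timber: 0.4115 × 1.271 × 1.927 = 1.00785
barley→reed→sheep→barley: 1.271 × 0.5017 × 1.539 = 0.98136
timber→reed→sheep→timber: 0.5228 × 0.5017 × 3.553 = 0.93191
Maximum is timber→sheep→reed→timber at 1.1259; arbitrage exists.

1.1259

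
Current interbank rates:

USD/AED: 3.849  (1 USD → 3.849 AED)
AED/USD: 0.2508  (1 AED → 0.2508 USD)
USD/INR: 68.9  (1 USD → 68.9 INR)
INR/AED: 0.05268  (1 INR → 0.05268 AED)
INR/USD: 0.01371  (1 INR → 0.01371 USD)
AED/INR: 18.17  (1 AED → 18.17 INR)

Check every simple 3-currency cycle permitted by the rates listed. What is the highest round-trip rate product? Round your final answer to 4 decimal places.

0.9588

INR→USD→AED→INR: 0.01371 × 3.849 × 18.17 = 0.95883
INR→AED→USD→INR: 0.05268 × 0.2508 × 68.9 = 0.91032
Maximum is INR→USD→AED→INR at 0.9588; no arbitrage — every cycle loses value.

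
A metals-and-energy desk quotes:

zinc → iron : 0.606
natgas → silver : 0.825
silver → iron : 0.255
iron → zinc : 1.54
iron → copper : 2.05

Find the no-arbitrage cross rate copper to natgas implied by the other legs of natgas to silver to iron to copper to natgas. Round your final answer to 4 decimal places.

2.3187

Known legs of the cycle: 0.825 × 0.255 × 2.05 = 0.43126875
For no arbitrage the full-cycle product must be 1, so the missing rate is 1 / 0.43126875 ≈ 2.318740.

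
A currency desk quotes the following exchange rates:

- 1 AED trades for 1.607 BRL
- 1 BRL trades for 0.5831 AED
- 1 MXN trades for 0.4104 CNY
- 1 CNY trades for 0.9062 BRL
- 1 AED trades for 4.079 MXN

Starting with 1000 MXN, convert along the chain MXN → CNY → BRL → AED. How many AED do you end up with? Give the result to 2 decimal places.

1000 MXN × 0.4104 = 410.4 CNY
410.4 CNY × 0.9062 = 371.90448 BRL
371.90448 BRL × 0.5831 = 216.857502288 AED

216.86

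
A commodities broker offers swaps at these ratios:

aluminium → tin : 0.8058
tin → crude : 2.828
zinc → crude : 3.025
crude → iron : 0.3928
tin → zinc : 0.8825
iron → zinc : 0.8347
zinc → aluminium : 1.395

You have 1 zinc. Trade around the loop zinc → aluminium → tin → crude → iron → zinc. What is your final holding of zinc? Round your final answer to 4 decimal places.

1 zinc × 1.395 = 1.395 aluminium
1.395 aluminium × 0.8058 = 1.124091 tin
1.124091 tin × 2.828 = 3.178929348 crude
3.178929348 crude × 0.3928 = 1.2486834478944 iron
1.2486834478944 iron × 0.8347 = 1.04227607395745568 zinc

1.0423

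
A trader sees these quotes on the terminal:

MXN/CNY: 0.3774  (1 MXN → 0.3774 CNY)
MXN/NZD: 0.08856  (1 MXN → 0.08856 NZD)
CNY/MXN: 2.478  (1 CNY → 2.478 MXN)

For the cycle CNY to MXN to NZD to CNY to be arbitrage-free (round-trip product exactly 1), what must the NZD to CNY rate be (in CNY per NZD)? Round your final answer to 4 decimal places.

4.5568

Known legs of the cycle: 2.478 × 0.08856 = 0.21945168
For no arbitrage the full-cycle product must be 1, so the missing rate is 1 / 0.21945168 ≈ 4.556812.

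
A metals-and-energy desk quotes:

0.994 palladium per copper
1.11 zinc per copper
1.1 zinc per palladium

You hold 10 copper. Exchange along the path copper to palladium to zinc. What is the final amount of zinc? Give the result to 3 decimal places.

10.934

10 copper × 0.994 = 9.94 palladium
9.94 palladium × 1.1 = 10.934 zinc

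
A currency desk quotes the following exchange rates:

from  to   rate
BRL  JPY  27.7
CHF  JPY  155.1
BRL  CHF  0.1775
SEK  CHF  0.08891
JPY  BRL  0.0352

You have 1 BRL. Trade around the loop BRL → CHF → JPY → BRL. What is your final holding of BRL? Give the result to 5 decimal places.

1 BRL × 0.1775 = 0.1775 CHF
0.1775 CHF × 155.1 = 27.53025 JPY
27.53025 JPY × 0.0352 = 0.9690648 BRL

0.96906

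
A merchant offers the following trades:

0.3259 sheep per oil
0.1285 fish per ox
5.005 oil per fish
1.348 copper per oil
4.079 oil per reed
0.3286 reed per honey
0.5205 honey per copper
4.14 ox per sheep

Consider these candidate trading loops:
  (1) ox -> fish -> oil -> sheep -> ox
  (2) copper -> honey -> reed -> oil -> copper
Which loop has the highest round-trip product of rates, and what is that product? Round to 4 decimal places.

(1) 0.1285 × 5.005 × 0.3259 × 4.14 = 0.86774
(2) 0.5205 × 0.3286 × 4.079 × 1.348 = 0.94044
Highest is cycle (2) at 0.9404 (≤1, no arbitrage).

0.9404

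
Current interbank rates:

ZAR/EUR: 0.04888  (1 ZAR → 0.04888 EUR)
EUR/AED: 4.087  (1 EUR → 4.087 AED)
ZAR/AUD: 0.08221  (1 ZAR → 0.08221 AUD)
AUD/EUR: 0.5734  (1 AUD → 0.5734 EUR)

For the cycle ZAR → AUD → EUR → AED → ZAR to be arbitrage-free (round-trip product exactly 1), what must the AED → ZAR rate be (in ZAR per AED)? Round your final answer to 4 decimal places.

Known legs of the cycle: 0.08221 × 0.5734 × 4.087 = 0.192657967618
For no arbitrage the full-cycle product must be 1, so the missing rate is 1 / 0.192657967618 ≈ 5.190546.

5.1905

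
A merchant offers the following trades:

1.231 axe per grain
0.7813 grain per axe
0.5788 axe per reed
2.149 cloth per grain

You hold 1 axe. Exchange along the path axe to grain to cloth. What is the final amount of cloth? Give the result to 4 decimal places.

1 axe × 0.7813 = 0.7813 grain
0.7813 grain × 2.149 = 1.6790137 cloth

1.6790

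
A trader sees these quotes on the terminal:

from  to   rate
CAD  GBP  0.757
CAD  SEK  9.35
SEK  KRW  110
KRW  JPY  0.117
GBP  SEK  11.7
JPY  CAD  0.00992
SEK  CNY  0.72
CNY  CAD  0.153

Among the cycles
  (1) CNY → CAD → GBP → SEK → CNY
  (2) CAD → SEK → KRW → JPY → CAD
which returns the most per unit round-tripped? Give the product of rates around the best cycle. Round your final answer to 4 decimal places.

(1) 0.153 × 0.757 × 11.7 × 0.72 = 0.97568
(2) 9.35 × 110 × 0.117 × 0.00992 = 1.19372
Highest is cycle (2) at 1.1937 (>1, arbitrage).

1.1937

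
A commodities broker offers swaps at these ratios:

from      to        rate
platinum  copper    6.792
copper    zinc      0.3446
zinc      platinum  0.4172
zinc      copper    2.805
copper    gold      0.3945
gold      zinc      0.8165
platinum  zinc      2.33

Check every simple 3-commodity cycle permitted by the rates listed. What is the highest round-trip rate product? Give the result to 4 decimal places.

platinum→copper→zinc→platinum: 6.792 × 0.3446 × 0.4172 = 0.97647
zinc→copper→gold→zinc: 2.805 × 0.3945 × 0.8165 = 0.90352
Maximum is platinum→copper→zinc→platinum at 0.9765; no arbitrage — every cycle loses value.

0.9765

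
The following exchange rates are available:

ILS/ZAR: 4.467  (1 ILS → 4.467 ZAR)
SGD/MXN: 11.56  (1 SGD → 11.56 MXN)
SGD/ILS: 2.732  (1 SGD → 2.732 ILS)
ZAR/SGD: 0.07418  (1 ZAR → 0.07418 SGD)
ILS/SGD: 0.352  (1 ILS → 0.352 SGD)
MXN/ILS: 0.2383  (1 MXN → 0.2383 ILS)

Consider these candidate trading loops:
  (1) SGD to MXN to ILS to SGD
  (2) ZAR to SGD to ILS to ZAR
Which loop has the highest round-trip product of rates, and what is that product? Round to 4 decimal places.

(1) 11.56 × 0.2383 × 0.352 = 0.96967
(2) 0.07418 × 2.732 × 4.467 = 0.90528
Highest is cycle (1) at 0.9697 (≤1, no arbitrage).

0.9697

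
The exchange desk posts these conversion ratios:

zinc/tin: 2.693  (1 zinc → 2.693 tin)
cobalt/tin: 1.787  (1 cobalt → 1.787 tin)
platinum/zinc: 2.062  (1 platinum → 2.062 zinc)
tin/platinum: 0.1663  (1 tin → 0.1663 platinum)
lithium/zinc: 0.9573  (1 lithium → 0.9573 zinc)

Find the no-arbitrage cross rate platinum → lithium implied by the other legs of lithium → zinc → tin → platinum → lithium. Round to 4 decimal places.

Known legs of the cycle: 0.9573 × 2.693 × 0.1663 = 0.42872288007
For no arbitrage the full-cycle product must be 1, so the missing rate is 1 / 0.42872288007 ≈ 2.332509.

2.3325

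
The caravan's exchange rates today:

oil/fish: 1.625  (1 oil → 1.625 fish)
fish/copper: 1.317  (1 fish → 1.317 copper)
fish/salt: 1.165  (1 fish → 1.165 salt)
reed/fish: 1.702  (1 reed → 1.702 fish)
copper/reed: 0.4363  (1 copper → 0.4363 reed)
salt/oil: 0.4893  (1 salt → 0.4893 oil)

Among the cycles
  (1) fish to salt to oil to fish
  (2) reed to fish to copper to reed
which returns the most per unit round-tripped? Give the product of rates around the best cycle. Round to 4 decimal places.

0.9780

(1) 1.165 × 0.4893 × 1.625 = 0.92631
(2) 1.702 × 1.317 × 0.4363 = 0.97798
Highest is cycle (2) at 0.9780 (≤1, no arbitrage).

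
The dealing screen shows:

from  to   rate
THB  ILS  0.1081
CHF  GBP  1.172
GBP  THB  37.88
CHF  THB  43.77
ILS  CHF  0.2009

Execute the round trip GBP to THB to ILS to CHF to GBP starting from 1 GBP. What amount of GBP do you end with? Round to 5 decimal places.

0.96415

1 GBP × 37.88 = 37.88 THB
37.88 THB × 0.1081 = 4.094828 ILS
4.094828 ILS × 0.2009 = 0.8226509452 CHF
0.8226509452 CHF × 1.172 = 0.9641469077744 GBP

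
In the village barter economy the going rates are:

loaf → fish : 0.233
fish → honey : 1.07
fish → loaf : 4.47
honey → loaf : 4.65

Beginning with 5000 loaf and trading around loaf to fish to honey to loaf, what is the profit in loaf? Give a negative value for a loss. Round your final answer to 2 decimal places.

796.46

5000 loaf × 0.233 = 1165 fish
1165 fish × 1.07 = 1246.55 honey
1246.55 honey × 4.65 = 5796.4575 loaf
Net change: 5796.4575 − 5000 = 796.4575 loaf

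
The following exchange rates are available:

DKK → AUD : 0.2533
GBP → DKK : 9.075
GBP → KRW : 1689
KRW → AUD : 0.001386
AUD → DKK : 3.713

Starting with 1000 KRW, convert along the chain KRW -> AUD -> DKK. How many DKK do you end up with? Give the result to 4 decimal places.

5.1462

1000 KRW × 0.001386 = 1.386 AUD
1.386 AUD × 3.713 = 5.146218 DKK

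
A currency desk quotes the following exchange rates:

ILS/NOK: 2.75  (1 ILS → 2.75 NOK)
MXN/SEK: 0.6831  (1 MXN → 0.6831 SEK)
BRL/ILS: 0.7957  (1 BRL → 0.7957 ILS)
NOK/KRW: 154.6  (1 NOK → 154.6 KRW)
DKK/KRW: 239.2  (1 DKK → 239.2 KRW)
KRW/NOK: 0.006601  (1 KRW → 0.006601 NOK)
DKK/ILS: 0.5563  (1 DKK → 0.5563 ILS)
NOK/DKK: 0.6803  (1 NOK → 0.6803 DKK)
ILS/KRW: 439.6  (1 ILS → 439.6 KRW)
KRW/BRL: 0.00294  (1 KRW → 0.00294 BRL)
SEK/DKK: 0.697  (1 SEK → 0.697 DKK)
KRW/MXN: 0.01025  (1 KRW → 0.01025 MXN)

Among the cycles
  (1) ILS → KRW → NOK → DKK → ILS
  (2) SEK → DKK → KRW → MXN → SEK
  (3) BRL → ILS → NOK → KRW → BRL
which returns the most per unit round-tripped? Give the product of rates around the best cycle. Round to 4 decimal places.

1.1674

(1) 439.6 × 0.006601 × 0.6803 × 0.5563 = 1.09819
(2) 0.697 × 239.2 × 0.01025 × 0.6831 = 1.16735
(3) 0.7957 × 2.75 × 154.6 × 0.00294 = 0.99458
Highest is cycle (2) at 1.1674 (>1, arbitrage).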